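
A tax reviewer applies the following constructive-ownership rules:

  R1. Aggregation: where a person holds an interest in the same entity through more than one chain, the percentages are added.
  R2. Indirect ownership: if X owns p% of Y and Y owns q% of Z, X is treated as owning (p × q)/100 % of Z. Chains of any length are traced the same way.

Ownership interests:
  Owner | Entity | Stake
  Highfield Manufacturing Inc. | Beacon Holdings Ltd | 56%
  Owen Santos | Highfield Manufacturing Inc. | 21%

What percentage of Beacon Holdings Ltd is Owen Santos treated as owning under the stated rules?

Chain via Highfield Manufacturing Inc. (R2): 21% × 56% = 11.76% of Beacon Holdings Ltd.

11.76%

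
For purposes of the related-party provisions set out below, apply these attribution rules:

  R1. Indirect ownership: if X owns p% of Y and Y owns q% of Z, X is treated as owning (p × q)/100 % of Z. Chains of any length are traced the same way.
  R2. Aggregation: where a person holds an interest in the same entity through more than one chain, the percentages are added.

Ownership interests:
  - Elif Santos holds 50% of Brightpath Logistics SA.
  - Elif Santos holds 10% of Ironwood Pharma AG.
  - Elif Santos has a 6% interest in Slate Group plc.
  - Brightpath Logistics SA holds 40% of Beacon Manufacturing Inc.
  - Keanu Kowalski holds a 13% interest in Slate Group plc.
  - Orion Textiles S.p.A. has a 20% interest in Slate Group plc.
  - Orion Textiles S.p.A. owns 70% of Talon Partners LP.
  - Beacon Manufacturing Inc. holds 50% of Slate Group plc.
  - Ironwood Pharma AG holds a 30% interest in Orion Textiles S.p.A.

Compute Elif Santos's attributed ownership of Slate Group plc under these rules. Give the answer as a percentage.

16.6%

Chain via Ironwood Pharma AG → Orion Textiles S.p.A. (R1): 10% × 30% × 20% = 0.6% of Slate Group plc.
Chain via Brightpath Logistics SA → Beacon Manufacturing Inc. (R1): 50% × 40% × 50% = 10% of Slate Group plc.
Direct interest in Slate Group plc: 6%.
Aggregating (R2): 0.6% + 10% + 6% = 16.6%.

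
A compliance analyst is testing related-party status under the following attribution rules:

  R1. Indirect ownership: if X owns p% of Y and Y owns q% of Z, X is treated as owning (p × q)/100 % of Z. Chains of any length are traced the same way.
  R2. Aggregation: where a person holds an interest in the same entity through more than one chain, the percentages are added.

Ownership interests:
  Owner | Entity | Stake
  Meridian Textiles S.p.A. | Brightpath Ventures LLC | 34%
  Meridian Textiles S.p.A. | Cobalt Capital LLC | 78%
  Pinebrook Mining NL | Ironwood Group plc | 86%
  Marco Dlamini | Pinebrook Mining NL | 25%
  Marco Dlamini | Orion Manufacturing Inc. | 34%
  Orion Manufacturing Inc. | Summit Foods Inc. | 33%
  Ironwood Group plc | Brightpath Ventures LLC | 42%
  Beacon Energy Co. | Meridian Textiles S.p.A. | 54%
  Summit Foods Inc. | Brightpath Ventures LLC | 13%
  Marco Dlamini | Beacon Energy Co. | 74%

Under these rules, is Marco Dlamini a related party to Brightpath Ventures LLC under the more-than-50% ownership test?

No

Chain via Orion Manufacturing Inc. → Summit Foods Inc. (R1): 34% × 33% × 13% = 1.4586% of Brightpath Ventures LLC.
Chain via Pinebrook Mining NL → Ironwood Group plc (R1): 25% × 86% × 42% = 9.03% of Brightpath Ventures LLC.
Chain via Beacon Energy Co. → Meridian Textiles S.p.A. (R1): 74% × 54% × 34% = 13.5864% of Brightpath Ventures LLC.
Aggregating (R2): 1.4586% + 9.03% + 13.5864% = 24.075%.
24.075% does not exceed the 50% threshold, so Marco is not a related party to Brightpath Ventures LLC.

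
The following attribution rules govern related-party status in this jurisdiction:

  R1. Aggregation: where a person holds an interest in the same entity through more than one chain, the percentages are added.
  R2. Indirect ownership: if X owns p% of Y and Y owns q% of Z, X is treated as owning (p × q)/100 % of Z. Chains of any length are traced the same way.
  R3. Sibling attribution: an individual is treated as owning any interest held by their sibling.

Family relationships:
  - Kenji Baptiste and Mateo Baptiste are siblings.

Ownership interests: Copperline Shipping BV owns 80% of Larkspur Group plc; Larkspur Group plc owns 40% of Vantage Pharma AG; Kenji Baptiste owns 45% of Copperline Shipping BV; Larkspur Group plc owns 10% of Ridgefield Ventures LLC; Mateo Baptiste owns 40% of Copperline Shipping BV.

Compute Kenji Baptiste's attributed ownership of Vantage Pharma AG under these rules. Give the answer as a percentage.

By sibling attribution (R3), Kenji Baptiste is treated as also owning Mateo Baptiste's interest in Copperline Shipping BV, giving 45% + 40% = 85%.
Chain via Copperline Shipping BV → Larkspur Group plc (R2): 85% × 80% × 40% = 27.2% of Vantage Pharma AG.

27.2%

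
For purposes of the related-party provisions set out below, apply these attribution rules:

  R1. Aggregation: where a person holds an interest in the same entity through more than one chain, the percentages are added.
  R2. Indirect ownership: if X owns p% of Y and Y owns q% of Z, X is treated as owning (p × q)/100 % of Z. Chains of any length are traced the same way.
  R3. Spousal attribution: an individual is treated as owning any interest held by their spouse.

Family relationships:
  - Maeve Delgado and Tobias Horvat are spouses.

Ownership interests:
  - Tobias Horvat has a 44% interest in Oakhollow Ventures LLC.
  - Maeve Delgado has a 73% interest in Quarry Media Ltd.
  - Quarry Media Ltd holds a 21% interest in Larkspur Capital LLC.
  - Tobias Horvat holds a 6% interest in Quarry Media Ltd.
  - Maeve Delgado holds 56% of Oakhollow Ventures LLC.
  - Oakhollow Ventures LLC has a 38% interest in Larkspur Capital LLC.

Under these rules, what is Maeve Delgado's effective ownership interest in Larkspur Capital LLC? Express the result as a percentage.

By spousal attribution (R3), Maeve Delgado is treated as also owning Tobias Horvat's interest in Oakhollow Ventures LLC, giving 56% + 44% = 100%.
By spousal attribution (R3), Maeve Delgado is treated as also owning Tobias Horvat's interest in Quarry Media Ltd, giving 73% + 6% = 79%.
Chain via Oakhollow Ventures LLC (R2): 100% × 38% = 38% of Larkspur Capital LLC.
Chain via Quarry Media Ltd (R2): 79% × 21% = 16.59% of Larkspur Capital LLC.
Aggregating (R1): 38% + 16.59% = 54.59%.

54.59%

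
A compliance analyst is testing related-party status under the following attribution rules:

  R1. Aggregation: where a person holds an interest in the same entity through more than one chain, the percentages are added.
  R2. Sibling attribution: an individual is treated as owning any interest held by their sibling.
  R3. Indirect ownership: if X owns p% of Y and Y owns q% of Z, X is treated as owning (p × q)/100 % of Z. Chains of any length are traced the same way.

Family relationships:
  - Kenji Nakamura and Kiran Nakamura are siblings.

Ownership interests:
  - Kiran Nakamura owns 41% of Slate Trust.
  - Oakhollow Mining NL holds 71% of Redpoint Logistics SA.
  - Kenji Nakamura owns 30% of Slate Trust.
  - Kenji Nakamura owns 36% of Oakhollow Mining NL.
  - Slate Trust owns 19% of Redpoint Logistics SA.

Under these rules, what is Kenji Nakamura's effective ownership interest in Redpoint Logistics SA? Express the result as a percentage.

By sibling attribution (R2), Kenji Nakamura is treated as also owning Kiran Nakamura's interest in Slate Trust, giving 30% + 41% = 71%.
Chain via Oakhollow Mining NL (R3): 36% × 71% = 25.56% of Redpoint Logistics SA.
Chain via Slate Trust (R3): 71% × 19% = 13.49% of Redpoint Logistics SA.
Aggregating (R1): 25.56% + 13.49% = 39.05%.

39.05%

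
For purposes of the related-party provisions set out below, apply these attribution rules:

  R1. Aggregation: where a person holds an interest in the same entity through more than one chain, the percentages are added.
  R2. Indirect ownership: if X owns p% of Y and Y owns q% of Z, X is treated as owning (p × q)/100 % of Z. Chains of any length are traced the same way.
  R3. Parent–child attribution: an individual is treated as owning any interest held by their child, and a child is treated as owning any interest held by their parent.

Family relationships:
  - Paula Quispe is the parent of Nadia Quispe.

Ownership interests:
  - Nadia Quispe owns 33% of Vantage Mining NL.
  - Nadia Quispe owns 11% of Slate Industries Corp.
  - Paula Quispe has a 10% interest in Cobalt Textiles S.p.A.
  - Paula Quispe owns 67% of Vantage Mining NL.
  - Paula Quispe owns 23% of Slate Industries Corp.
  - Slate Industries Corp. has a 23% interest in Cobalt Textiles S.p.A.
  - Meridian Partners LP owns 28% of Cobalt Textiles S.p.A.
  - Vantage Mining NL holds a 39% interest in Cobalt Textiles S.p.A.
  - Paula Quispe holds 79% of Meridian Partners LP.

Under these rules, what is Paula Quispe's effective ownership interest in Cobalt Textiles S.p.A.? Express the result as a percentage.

78.94%

By parent–child attribution (R3), Paula Quispe is treated as also owning Nadia Quispe's interest in Vantage Mining NL, giving 67% + 33% = 100%.
By parent–child attribution (R3), Paula Quispe is treated as also owning Nadia Quispe's interest in Slate Industries Corp, giving 23% + 11% = 34%.
Chain via Vantage Mining NL (R2): 100% × 39% = 39% of Cobalt Textiles S.p.A.
Chain via Meridian Partners LP (R2): 79% × 28% = 22.12% of Cobalt Textiles S.p.A.
Chain via Slate Industries Corp. (R2): 34% × 23% = 7.82% of Cobalt Textiles S.p.A.
Direct interest in Cobalt Textiles S.p.A: 10%.
Aggregating (R1): 39% + 22.12% + 7.82% + 10% = 78.94%.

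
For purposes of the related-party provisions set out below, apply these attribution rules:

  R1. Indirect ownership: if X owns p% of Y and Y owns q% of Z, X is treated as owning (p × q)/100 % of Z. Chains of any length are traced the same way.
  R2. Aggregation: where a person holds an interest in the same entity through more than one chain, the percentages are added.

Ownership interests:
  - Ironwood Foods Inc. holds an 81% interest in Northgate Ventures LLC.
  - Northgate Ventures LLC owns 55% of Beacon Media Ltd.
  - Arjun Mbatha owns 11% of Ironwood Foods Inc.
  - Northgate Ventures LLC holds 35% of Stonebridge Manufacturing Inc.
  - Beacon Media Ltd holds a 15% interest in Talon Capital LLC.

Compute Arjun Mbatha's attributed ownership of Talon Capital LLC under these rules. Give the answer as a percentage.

0.735075%

Chain via Ironwood Foods Inc. → Northgate Ventures LLC → Beacon Media Ltd (R1): 11% × 81% × 55% × 15% = 0.735075% of Talon Capital LLC.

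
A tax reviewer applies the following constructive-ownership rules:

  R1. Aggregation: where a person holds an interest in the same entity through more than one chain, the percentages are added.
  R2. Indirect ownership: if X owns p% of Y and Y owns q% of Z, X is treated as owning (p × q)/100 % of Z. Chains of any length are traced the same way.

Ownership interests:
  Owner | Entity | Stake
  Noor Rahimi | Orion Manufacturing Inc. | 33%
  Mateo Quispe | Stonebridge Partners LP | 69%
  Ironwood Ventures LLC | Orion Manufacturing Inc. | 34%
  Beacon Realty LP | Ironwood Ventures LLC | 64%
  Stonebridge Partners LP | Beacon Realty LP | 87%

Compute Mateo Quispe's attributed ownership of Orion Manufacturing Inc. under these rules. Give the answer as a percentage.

13.062528%

Chain via Stonebridge Partners LP → Beacon Realty LP → Ironwood Ventures LLC (R2): 69% × 87% × 64% × 34% = 13.062528% of Orion Manufacturing Inc.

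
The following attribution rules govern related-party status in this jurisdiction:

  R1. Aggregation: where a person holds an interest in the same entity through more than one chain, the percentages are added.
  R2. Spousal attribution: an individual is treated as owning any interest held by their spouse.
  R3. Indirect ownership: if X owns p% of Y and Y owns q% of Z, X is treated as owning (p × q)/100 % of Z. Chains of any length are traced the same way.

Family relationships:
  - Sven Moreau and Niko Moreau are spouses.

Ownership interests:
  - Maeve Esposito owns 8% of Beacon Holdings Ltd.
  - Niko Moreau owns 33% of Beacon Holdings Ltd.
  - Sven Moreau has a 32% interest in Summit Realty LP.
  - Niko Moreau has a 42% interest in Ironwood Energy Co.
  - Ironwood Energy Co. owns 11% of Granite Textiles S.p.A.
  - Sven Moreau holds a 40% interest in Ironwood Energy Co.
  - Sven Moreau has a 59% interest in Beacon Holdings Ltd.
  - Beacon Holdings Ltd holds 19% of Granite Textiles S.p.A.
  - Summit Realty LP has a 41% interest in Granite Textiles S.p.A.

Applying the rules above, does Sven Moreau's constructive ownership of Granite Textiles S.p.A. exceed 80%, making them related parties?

By spousal attribution (R2), Sven Moreau is treated as also owning Niko Moreau's interest in Beacon Holdings Ltd, giving 59% + 33% = 92%.
By spousal attribution (R2), Sven Moreau is treated as also owning Niko Moreau's interest in Ironwood Energy Co, giving 40% + 42% = 82%.
Chain via Beacon Holdings Ltd (R3): 92% × 19% = 17.48% of Granite Textiles S.p.A.
Chain via Summit Realty LP (R3): 32% × 41% = 13.12% of Granite Textiles S.p.A.
Chain via Ironwood Energy Co. (R3): 82% × 11% = 9.02% of Granite Textiles S.p.A.
Aggregating (R1): 17.48% + 13.12% + 9.02% = 39.62%.
39.62% does not exceed the 80% threshold, so Sven is not a related party to Granite Textiles S.p.A.

No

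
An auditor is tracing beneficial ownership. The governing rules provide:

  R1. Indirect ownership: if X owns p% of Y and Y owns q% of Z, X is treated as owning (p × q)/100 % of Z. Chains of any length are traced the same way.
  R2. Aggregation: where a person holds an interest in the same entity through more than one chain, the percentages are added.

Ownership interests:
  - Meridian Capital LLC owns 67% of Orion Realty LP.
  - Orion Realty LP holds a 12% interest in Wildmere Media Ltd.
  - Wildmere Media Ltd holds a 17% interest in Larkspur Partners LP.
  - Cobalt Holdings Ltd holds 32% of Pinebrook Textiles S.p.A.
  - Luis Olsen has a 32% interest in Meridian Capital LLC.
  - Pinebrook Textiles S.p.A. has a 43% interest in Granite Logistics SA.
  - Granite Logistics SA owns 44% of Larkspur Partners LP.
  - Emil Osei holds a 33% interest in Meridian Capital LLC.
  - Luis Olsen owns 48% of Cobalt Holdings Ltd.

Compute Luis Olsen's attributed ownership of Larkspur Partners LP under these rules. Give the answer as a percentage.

Chain via Meridian Capital LLC → Orion Realty LP → Wildmere Media Ltd (R1): 32% × 67% × 12% × 17% = 0.437376% of Larkspur Partners LP.
Chain via Cobalt Holdings Ltd → Pinebrook Textiles S.p.A. → Granite Logistics SA (R1): 48% × 32% × 43% × 44% = 2.906112% of Larkspur Partners LP.
Aggregating (R2): 0.437376% + 2.906112% = 3.343488%.

3.343488%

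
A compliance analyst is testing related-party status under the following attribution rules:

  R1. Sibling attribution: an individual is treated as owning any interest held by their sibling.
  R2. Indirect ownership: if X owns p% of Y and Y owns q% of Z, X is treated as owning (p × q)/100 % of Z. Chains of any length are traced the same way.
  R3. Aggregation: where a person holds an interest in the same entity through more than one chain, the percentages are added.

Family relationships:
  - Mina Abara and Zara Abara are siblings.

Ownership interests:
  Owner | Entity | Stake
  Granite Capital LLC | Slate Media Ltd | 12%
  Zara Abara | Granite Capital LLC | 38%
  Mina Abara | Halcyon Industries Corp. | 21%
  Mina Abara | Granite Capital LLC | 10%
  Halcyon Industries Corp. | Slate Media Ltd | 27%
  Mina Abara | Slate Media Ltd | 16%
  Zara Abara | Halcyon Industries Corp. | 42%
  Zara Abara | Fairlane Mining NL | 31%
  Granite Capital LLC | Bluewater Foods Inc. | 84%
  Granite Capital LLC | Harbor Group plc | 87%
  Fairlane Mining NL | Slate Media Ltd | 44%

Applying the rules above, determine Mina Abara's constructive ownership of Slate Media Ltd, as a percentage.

52.41%

By sibling attribution (R1), Mina Abara is treated as also owning Zara Abara's interest in Granite Capital LLC, giving 10% + 38% = 48%.
By sibling attribution (R1), Mina Abara is treated as also owning Zara Abara's interest in Halcyon Industries Corp, giving 21% + 42% = 63%.
By sibling attribution (R1), Mina Abara is treated as owning Zara Abara's 31% interest in Fairlane Mining NL.
Chain via Granite Capital LLC (R2): 48% × 12% = 5.76% of Slate Media Ltd.
Chain via Halcyon Industries Corp. (R2): 63% × 27% = 17.01% of Slate Media Ltd.
Direct interest in Slate Media Ltd: 16%.
Chain via Fairlane Mining NL (R2): 31% × 44% = 13.64% of Slate Media Ltd.
Aggregating (R3): 5.76% + 17.01% + 16% + 13.64% = 52.41%.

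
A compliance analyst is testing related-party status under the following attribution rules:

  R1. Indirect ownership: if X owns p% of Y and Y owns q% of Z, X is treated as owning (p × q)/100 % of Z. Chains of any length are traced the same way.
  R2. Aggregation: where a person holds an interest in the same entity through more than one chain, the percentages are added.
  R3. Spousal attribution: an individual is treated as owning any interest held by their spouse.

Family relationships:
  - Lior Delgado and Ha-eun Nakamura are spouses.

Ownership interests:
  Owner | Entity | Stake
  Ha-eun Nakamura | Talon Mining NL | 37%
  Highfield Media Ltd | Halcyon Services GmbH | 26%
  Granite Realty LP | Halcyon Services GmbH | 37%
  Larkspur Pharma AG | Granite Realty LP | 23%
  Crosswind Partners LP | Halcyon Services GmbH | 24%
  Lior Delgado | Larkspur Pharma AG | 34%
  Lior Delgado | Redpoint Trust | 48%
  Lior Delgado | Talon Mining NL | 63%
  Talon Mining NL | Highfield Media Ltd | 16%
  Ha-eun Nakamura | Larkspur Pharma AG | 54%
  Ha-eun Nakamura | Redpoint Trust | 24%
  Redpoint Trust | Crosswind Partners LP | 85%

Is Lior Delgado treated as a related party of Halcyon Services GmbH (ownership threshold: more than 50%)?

No

By spousal attribution (R3), Lior Delgado is treated as also owning Ha-eun Nakamura's interest in Larkspur Pharma AG, giving 34% + 54% = 88%.
By spousal attribution (R3), Lior Delgado is treated as also owning Ha-eun Nakamura's interest in Redpoint Trust, giving 48% + 24% = 72%.
By spousal attribution (R3), Lior Delgado is treated as also owning Ha-eun Nakamura's interest in Talon Mining NL, giving 63% + 37% = 100%.
Chain via Larkspur Pharma AG → Granite Realty LP (R1): 88% × 23% × 37% = 7.4888% of Halcyon Services GmbH.
Chain via Redpoint Trust → Crosswind Partners LP (R1): 72% × 85% × 24% = 14.688% of Halcyon Services GmbH.
Chain via Talon Mining NL → Highfield Media Ltd (R1): 100% × 16% × 26% = 4.16% of Halcyon Services GmbH.
Aggregating (R2): 7.4888% + 14.688% + 4.16% = 26.3368%.
26.3368% does not exceed the 50% threshold, so Lior is not a related party to Halcyon Services GmbH.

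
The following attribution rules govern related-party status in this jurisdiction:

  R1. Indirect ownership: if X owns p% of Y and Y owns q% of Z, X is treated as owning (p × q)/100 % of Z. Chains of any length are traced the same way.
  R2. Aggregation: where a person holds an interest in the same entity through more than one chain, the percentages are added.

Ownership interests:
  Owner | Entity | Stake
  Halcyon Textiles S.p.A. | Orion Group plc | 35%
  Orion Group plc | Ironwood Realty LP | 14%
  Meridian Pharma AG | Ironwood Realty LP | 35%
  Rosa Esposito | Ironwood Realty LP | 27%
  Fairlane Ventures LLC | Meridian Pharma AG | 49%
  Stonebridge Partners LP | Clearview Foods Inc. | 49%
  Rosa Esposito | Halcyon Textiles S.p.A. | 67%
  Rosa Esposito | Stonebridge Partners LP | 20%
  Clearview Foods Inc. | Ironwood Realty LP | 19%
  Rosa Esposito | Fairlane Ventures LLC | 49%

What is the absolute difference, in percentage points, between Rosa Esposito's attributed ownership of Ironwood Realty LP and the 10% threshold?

30.5485

Chain via Stonebridge Partners LP → Clearview Foods Inc. (R1): 20% × 49% × 19% = 1.862% of Ironwood Realty LP.
Chain via Halcyon Textiles S.p.A. → Orion Group plc (R1): 67% × 35% × 14% = 3.283% of Ironwood Realty LP.
Chain via Fairlane Ventures LLC → Meridian Pharma AG (R1): 49% × 49% × 35% = 8.4035% of Ironwood Realty LP.
Direct interest in Ironwood Realty LP: 27%.
Aggregating (R2): 1.862% + 3.283% + 8.4035% + 27% = 40.5485%.
40.5485% exceeds the 10% threshold by 30.5485 percentage points.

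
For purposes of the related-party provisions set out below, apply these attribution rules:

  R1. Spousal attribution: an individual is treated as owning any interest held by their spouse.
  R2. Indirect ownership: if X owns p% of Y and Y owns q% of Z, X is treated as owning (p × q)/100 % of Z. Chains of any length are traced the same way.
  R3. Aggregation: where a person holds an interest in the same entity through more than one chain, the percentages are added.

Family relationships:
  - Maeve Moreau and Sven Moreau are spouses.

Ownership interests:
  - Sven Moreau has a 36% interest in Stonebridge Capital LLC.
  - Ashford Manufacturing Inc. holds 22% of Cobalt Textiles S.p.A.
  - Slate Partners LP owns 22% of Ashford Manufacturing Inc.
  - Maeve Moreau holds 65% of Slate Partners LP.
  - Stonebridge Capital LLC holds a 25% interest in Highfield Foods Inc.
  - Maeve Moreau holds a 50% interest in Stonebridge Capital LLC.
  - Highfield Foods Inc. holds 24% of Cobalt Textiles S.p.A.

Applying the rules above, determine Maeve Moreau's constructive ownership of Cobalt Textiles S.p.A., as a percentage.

By spousal attribution (R1), Maeve Moreau is treated as also owning Sven Moreau's interest in Stonebridge Capital LLC, giving 50% + 36% = 86%.
Chain via Stonebridge Capital LLC → Highfield Foods Inc. (R2): 86% × 25% × 24% = 5.16% of Cobalt Textiles S.p.A.
Chain via Slate Partners LP → Ashford Manufacturing Inc. (R2): 65% × 22% × 22% = 3.146% of Cobalt Textiles S.p.A.
Aggregating (R3): 5.16% + 3.146% = 8.306%.

8.306%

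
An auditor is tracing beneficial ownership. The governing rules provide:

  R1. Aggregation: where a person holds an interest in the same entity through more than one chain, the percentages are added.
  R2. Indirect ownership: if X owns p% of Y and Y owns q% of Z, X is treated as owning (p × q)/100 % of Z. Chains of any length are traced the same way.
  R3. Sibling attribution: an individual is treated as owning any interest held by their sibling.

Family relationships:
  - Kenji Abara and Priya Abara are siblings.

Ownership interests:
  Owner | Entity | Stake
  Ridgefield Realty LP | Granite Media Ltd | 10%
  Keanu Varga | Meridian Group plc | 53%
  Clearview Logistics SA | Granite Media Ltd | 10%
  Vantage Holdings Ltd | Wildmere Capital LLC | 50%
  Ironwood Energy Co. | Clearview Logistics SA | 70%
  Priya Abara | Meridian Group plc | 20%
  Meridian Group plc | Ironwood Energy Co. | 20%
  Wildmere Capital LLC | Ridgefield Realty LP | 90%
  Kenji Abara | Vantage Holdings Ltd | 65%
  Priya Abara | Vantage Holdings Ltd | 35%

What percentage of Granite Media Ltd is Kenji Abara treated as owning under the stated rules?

4.78%

By sibling attribution (R3), Kenji Abara is treated as also owning Priya Abara's interest in Vantage Holdings Ltd, giving 65% + 35% = 100%.
By sibling attribution (R3), Kenji Abara is treated as owning Priya Abara's 20% interest in Meridian Group plc.
Chain via Vantage Holdings Ltd → Wildmere Capital LLC → Ridgefield Realty LP (R2): 100% × 50% × 90% × 10% = 4.5% of Granite Media Ltd.
Chain via Meridian Group plc → Ironwood Energy Co. → Clearview Logistics SA (R2): 20% × 20% × 70% × 10% = 0.28% of Granite Media Ltd.
Aggregating (R1): 4.5% + 0.28% = 4.78%.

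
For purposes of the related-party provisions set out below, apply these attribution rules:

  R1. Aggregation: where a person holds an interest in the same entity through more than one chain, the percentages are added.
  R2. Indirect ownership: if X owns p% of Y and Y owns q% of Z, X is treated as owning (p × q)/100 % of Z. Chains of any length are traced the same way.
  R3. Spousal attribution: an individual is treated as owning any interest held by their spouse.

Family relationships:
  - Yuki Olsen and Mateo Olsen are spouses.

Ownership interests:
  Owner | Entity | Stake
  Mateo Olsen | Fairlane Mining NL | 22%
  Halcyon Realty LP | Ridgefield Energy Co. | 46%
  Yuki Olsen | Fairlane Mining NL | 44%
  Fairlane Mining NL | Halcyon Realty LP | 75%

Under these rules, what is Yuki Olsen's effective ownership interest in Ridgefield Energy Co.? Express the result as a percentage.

By spousal attribution (R3), Yuki Olsen is treated as also owning Mateo Olsen's interest in Fairlane Mining NL, giving 44% + 22% = 66%.
Chain via Fairlane Mining NL → Halcyon Realty LP (R2): 66% × 75% × 46% = 22.77% of Ridgefield Energy Co.

22.77%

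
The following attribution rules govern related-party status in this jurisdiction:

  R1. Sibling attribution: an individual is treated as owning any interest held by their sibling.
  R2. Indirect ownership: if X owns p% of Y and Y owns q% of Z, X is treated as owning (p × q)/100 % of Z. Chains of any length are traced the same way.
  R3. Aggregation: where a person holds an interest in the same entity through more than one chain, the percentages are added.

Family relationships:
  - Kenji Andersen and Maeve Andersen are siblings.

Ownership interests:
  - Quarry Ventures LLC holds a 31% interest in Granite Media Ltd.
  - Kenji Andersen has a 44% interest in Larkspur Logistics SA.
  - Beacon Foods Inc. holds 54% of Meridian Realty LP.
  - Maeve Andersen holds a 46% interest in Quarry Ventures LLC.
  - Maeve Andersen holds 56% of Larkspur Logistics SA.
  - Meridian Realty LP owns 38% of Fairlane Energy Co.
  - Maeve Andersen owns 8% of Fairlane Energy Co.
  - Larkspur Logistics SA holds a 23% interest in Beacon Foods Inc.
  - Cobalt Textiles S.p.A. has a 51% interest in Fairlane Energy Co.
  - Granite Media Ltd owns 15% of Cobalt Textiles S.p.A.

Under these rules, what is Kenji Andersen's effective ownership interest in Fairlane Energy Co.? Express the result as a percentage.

By sibling attribution (R1), Kenji Andersen is treated as also owning Maeve Andersen's interest in Larkspur Logistics SA, giving 44% + 56% = 100%.
By sibling attribution (R1), Kenji Andersen is treated as owning Maeve Andersen's 46% interest in Quarry Ventures LLC.
By sibling attribution (R1), Kenji Andersen is treated as owning Maeve Andersen's 8% interest in Fairlane Energy Co.
Chain via Larkspur Logistics SA → Beacon Foods Inc. → Meridian Realty LP (R2): 100% × 23% × 54% × 38% = 4.7196% of Fairlane Energy Co.
Chain via Quarry Ventures LLC → Granite Media Ltd → Cobalt Textiles S.p.A. (R2): 46% × 31% × 15% × 51% = 1.09089% of Fairlane Energy Co.
Direct interest in Fairlane Energy Co: 8%.
Aggregating (R3): 4.7196% + 1.09089% + 8% = 13.81049%.

13.81049%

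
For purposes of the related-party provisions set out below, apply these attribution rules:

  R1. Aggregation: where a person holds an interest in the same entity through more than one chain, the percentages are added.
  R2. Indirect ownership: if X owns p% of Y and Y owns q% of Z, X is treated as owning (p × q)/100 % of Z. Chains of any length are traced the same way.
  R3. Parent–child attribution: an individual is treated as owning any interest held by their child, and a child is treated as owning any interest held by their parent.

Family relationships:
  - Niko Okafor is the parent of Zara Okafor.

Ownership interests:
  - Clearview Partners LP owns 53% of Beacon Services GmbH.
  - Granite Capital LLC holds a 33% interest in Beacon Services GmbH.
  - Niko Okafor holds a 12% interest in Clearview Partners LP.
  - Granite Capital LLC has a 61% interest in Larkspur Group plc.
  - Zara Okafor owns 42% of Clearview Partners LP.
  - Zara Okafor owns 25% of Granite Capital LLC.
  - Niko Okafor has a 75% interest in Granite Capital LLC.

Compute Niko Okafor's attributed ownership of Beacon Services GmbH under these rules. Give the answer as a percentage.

61.62%

By parent–child attribution (R3), Niko Okafor is treated as also owning Zara Okafor's interest in Clearview Partners LP, giving 12% + 42% = 54%.
By parent–child attribution (R3), Niko Okafor is treated as also owning Zara Okafor's interest in Granite Capital LLC, giving 75% + 25% = 100%.
Chain via Clearview Partners LP (R2): 54% × 53% = 28.62% of Beacon Services GmbH.
Chain via Granite Capital LLC (R2): 100% × 33% = 33% of Beacon Services GmbH.
Aggregating (R1): 28.62% + 33% = 61.62%.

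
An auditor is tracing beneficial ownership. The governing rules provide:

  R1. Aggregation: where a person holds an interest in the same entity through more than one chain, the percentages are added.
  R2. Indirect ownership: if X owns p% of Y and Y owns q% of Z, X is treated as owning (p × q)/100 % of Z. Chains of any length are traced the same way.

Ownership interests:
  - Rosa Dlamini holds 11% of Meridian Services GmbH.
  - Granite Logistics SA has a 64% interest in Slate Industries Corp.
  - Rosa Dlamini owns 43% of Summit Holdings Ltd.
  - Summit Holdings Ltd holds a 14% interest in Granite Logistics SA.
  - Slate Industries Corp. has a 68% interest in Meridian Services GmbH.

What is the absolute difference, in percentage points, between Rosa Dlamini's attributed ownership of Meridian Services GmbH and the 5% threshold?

Chain via Summit Holdings Ltd → Granite Logistics SA → Slate Industries Corp. (R2): 43% × 14% × 64% × 68% = 2.619904% of Meridian Services GmbH.
Direct interest in Meridian Services GmbH: 11%.
Aggregating (R1): 2.619904% + 11% = 13.619904%.
13.619904% exceeds the 5% threshold by 8.619904 percentage points.

8.619904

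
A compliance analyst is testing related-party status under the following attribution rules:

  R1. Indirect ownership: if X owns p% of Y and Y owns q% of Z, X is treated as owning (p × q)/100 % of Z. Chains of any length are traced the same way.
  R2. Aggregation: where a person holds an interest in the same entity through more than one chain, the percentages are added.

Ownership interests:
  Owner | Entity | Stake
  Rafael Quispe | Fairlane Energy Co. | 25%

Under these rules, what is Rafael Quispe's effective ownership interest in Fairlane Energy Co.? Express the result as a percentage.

Direct interest in Fairlane Energy Co: 25%.

25%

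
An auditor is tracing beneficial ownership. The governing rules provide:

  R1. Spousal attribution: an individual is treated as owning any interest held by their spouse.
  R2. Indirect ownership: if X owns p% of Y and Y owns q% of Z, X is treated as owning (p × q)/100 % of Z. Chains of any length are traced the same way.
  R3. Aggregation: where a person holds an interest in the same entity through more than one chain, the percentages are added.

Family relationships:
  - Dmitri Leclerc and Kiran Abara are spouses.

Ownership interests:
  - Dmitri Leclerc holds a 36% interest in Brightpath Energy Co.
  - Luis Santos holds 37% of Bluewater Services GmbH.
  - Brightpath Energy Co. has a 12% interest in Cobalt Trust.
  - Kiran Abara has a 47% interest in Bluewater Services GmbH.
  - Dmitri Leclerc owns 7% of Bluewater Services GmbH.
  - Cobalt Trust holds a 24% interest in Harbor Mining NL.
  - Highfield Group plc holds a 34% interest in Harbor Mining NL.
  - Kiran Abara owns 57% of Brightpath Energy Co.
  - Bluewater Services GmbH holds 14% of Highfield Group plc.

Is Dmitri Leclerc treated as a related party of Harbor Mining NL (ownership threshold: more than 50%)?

No

By spousal attribution (R1), Dmitri Leclerc is treated as also owning Kiran Abara's interest in Brightpath Energy Co, giving 36% + 57% = 93%.
By spousal attribution (R1), Dmitri Leclerc is treated as also owning Kiran Abara's interest in Bluewater Services GmbH, giving 7% + 47% = 54%.
Chain via Brightpath Energy Co. → Cobalt Trust (R2): 93% × 12% × 24% = 2.6784% of Harbor Mining NL.
Chain via Bluewater Services GmbH → Highfield Group plc (R2): 54% × 14% × 34% = 2.5704% of Harbor Mining NL.
Aggregating (R3): 2.6784% + 2.5704% = 5.2488%.
5.2488% does not exceed the 50% threshold, so Dmitri is not a related party to Harbor Mining NL.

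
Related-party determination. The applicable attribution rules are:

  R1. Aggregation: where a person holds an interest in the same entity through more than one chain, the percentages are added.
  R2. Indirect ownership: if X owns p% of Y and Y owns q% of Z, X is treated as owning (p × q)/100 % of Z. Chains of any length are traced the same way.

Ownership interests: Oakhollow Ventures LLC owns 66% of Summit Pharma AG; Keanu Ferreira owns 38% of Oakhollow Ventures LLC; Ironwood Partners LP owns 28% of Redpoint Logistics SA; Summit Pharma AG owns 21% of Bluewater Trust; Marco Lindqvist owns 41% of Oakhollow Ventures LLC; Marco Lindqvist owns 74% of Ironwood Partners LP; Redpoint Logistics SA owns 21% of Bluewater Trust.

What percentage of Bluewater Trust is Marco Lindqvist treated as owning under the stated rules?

10.0338%

Chain via Oakhollow Ventures LLC → Summit Pharma AG (R2): 41% × 66% × 21% = 5.6826% of Bluewater Trust.
Chain via Ironwood Partners LP → Redpoint Logistics SA (R2): 74% × 28% × 21% = 4.3512% of Bluewater Trust.
Aggregating (R1): 5.6826% + 4.3512% = 10.0338%.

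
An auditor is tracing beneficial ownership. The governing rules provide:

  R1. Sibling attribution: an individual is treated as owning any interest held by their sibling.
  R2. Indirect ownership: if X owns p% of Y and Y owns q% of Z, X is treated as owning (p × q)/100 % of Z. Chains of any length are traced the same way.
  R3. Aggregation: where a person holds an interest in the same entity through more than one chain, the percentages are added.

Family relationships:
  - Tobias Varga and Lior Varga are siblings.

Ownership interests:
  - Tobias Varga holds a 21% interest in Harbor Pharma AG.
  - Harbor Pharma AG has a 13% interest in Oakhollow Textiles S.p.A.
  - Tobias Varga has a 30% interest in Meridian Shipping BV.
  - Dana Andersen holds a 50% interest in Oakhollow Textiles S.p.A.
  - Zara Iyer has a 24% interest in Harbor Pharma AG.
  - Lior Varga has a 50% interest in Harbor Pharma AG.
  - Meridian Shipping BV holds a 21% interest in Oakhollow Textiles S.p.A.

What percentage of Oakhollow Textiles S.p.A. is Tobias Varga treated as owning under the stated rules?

By sibling attribution (R1), Tobias Varga is treated as also owning Lior Varga's interest in Harbor Pharma AG, giving 21% + 50% = 71%.
Chain via Meridian Shipping BV (R2): 30% × 21% = 6.3% of Oakhollow Textiles S.p.A.
Chain via Harbor Pharma AG (R2): 71% × 13% = 9.23% of Oakhollow Textiles S.p.A.
Aggregating (R3): 6.3% + 9.23% = 15.53%.

15.53%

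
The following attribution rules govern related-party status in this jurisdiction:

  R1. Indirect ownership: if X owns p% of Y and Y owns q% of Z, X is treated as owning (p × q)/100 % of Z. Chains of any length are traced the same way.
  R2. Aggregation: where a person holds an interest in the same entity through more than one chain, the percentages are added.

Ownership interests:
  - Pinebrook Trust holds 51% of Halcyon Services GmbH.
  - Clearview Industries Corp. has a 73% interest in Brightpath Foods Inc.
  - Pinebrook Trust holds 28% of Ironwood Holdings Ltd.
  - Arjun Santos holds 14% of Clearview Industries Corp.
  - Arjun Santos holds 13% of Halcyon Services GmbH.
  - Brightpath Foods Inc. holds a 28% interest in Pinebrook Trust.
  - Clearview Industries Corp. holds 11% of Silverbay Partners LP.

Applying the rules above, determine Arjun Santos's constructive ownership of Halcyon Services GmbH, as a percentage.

14.459416%

Chain via Clearview Industries Corp. → Brightpath Foods Inc. → Pinebrook Trust (R1): 14% × 73% × 28% × 51% = 1.459416% of Halcyon Services GmbH.
Direct interest in Halcyon Services GmbH: 13%.
Aggregating (R2): 1.459416% + 13% = 14.459416%.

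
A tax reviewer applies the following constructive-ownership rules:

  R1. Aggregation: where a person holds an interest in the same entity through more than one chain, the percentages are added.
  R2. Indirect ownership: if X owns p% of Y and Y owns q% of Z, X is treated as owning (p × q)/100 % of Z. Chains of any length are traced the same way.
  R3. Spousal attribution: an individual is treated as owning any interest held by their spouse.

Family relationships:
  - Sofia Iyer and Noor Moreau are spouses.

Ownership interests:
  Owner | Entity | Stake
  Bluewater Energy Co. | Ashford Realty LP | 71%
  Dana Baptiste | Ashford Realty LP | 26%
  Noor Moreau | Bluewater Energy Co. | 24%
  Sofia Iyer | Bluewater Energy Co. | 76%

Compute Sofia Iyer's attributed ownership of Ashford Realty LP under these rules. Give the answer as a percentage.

71%

By spousal attribution (R3), Sofia Iyer is treated as also owning Noor Moreau's interest in Bluewater Energy Co, giving 76% + 24% = 100%.
Chain via Bluewater Energy Co. (R2): 100% × 71% = 71% of Ashford Realty LP.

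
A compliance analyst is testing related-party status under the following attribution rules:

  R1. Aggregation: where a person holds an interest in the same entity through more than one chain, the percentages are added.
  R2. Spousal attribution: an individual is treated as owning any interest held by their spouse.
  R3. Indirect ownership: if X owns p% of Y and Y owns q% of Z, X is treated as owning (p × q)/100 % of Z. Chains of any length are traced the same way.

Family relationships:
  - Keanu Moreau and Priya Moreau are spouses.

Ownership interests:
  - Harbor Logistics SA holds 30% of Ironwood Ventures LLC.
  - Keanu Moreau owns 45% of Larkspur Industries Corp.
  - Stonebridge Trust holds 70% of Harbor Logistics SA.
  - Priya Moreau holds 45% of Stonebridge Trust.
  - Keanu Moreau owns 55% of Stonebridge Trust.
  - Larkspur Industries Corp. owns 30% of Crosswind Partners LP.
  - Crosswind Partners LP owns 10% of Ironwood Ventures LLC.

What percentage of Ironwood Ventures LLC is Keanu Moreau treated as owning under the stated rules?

22.35%

By spousal attribution (R2), Keanu Moreau is treated as also owning Priya Moreau's interest in Stonebridge Trust, giving 55% + 45% = 100%.
Chain via Stonebridge Trust → Harbor Logistics SA (R3): 100% × 70% × 30% = 21% of Ironwood Ventures LLC.
Chain via Larkspur Industries Corp. → Crosswind Partners LP (R3): 45% × 30% × 10% = 1.35% of Ironwood Ventures LLC.
Aggregating (R1): 21% + 1.35% = 22.35%.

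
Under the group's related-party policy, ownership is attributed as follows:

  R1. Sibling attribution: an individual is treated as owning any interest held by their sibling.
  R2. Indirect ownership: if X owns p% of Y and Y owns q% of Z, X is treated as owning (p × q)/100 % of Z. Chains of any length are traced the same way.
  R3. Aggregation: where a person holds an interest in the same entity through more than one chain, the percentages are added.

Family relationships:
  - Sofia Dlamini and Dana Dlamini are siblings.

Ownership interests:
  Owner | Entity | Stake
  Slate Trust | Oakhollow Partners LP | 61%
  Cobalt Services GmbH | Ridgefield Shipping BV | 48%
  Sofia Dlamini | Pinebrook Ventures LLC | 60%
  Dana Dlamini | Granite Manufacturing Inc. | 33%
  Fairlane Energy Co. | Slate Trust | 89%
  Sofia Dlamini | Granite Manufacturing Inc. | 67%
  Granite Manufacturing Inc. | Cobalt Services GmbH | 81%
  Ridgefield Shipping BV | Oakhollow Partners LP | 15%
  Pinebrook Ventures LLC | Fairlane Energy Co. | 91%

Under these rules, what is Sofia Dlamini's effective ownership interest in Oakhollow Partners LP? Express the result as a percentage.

35.47434%

By sibling attribution (R1), Sofia Dlamini is treated as also owning Dana Dlamini's interest in Granite Manufacturing Inc, giving 67% + 33% = 100%.
Chain via Pinebrook Ventures LLC → Fairlane Energy Co. → Slate Trust (R2): 60% × 91% × 89% × 61% = 29.64234% of Oakhollow Partners LP.
Chain via Granite Manufacturing Inc. → Cobalt Services GmbH → Ridgefield Shipping BV (R2): 100% × 81% × 48% × 15% = 5.832% of Oakhollow Partners LP.
Aggregating (R3): 29.64234% + 5.832% = 35.47434%.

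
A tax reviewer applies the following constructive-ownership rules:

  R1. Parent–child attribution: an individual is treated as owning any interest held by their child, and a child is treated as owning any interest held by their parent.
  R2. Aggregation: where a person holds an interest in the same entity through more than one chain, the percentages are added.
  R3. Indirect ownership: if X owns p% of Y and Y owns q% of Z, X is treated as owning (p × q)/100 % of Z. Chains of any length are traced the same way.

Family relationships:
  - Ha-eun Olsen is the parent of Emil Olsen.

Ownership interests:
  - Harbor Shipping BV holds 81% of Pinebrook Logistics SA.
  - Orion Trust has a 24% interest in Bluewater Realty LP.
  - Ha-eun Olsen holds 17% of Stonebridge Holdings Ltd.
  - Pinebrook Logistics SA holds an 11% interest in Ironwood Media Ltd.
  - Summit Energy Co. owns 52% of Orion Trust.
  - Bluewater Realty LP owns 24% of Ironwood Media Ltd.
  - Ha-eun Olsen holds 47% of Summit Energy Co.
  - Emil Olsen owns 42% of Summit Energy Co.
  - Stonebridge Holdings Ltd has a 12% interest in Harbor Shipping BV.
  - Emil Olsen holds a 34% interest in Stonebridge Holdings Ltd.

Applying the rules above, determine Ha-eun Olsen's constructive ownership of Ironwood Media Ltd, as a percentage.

3.21102%

By parent–child attribution (R1), Ha-eun Olsen is treated as also owning Emil Olsen's interest in Stonebridge Holdings Ltd, giving 17% + 34% = 51%.
By parent–child attribution (R1), Ha-eun Olsen is treated as also owning Emil Olsen's interest in Summit Energy Co, giving 47% + 42% = 89%.
Chain via Stonebridge Holdings Ltd → Harbor Shipping BV → Pinebrook Logistics SA (R3): 51% × 12% × 81% × 11% = 0.545292% of Ironwood Media Ltd.
Chain via Summit Energy Co. → Orion Trust → Bluewater Realty LP (R3): 89% × 52% × 24% × 24% = 2.665728% of Ironwood Media Ltd.
Aggregating (R2): 0.545292% + 2.665728% = 3.21102%.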